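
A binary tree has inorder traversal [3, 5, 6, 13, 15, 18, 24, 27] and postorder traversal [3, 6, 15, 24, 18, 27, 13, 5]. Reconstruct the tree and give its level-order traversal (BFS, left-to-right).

Inorder:   [3, 5, 6, 13, 15, 18, 24, 27]
Postorder: [3, 6, 15, 24, 18, 27, 13, 5]
Algorithm: postorder visits root last, so walk postorder right-to-left;
each value is the root of the current inorder slice — split it at that
value, recurse on the right subtree first, then the left.
Recursive splits:
  root=5; inorder splits into left=[3], right=[6, 13, 15, 18, 24, 27]
  root=13; inorder splits into left=[6], right=[15, 18, 24, 27]
  root=27; inorder splits into left=[15, 18, 24], right=[]
  root=18; inorder splits into left=[15], right=[24]
  root=24; inorder splits into left=[], right=[]
  root=15; inorder splits into left=[], right=[]
  root=6; inorder splits into left=[], right=[]
  root=3; inorder splits into left=[], right=[]
Reconstructed level-order: [5, 3, 13, 6, 27, 18, 15, 24]


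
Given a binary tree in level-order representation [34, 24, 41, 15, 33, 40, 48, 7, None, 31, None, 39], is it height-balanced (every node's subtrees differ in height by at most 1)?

Tree (level-order array): [34, 24, 41, 15, 33, 40, 48, 7, None, 31, None, 39]
Definition: a tree is height-balanced if, at every node, |h(left) - h(right)| <= 1 (empty subtree has height -1).
Bottom-up per-node check:
  node 7: h_left=-1, h_right=-1, diff=0 [OK], height=0
  node 15: h_left=0, h_right=-1, diff=1 [OK], height=1
  node 31: h_left=-1, h_right=-1, diff=0 [OK], height=0
  node 33: h_left=0, h_right=-1, diff=1 [OK], height=1
  node 24: h_left=1, h_right=1, diff=0 [OK], height=2
  node 39: h_left=-1, h_right=-1, diff=0 [OK], height=0
  node 40: h_left=0, h_right=-1, diff=1 [OK], height=1
  node 48: h_left=-1, h_right=-1, diff=0 [OK], height=0
  node 41: h_left=1, h_right=0, diff=1 [OK], height=2
  node 34: h_left=2, h_right=2, diff=0 [OK], height=3
All nodes satisfy the balance condition.
Result: Balanced


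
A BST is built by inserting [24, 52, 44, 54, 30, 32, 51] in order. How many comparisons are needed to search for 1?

Search path for 1: 24
Found: False
Comparisons: 1


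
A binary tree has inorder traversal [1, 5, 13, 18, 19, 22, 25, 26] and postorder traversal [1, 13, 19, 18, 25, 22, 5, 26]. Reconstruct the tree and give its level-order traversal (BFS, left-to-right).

Inorder:   [1, 5, 13, 18, 19, 22, 25, 26]
Postorder: [1, 13, 19, 18, 25, 22, 5, 26]
Algorithm: postorder visits root last, so walk postorder right-to-left;
each value is the root of the current inorder slice — split it at that
value, recurse on the right subtree first, then the left.
Recursive splits:
  root=26; inorder splits into left=[1, 5, 13, 18, 19, 22, 25], right=[]
  root=5; inorder splits into left=[1], right=[13, 18, 19, 22, 25]
  root=22; inorder splits into left=[13, 18, 19], right=[25]
  root=25; inorder splits into left=[], right=[]
  root=18; inorder splits into left=[13], right=[19]
  root=19; inorder splits into left=[], right=[]
  root=13; inorder splits into left=[], right=[]
  root=1; inorder splits into left=[], right=[]
Reconstructed level-order: [26, 5, 1, 22, 18, 25, 13, 19]


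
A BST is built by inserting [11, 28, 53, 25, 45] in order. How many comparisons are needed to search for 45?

Search path for 45: 11 -> 28 -> 53 -> 45
Found: True
Comparisons: 4


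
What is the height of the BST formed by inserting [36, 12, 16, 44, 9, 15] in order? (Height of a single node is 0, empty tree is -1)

Insertion order: [36, 12, 16, 44, 9, 15]
Tree (level-order array): [36, 12, 44, 9, 16, None, None, None, None, 15]
Compute height bottom-up (empty subtree = -1):
  height(9) = 1 + max(-1, -1) = 0
  height(15) = 1 + max(-1, -1) = 0
  height(16) = 1 + max(0, -1) = 1
  height(12) = 1 + max(0, 1) = 2
  height(44) = 1 + max(-1, -1) = 0
  height(36) = 1 + max(2, 0) = 3
Height = 3


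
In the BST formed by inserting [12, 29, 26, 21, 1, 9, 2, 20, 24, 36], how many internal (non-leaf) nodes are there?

Tree built from: [12, 29, 26, 21, 1, 9, 2, 20, 24, 36]
Tree (level-order array): [12, 1, 29, None, 9, 26, 36, 2, None, 21, None, None, None, None, None, 20, 24]
Rule: An internal node has at least one child.
Per-node child counts:
  node 12: 2 child(ren)
  node 1: 1 child(ren)
  node 9: 1 child(ren)
  node 2: 0 child(ren)
  node 29: 2 child(ren)
  node 26: 1 child(ren)
  node 21: 2 child(ren)
  node 20: 0 child(ren)
  node 24: 0 child(ren)
  node 36: 0 child(ren)
Matching nodes: [12, 1, 9, 29, 26, 21]
Count of internal (non-leaf) nodes: 6


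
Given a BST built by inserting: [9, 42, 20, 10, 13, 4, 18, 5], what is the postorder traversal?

Tree insertion order: [9, 42, 20, 10, 13, 4, 18, 5]
Tree (level-order array): [9, 4, 42, None, 5, 20, None, None, None, 10, None, None, 13, None, 18]
Postorder traversal: [5, 4, 18, 13, 10, 20, 42, 9]


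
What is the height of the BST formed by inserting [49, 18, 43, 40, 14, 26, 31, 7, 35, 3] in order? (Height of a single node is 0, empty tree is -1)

Insertion order: [49, 18, 43, 40, 14, 26, 31, 7, 35, 3]
Tree (level-order array): [49, 18, None, 14, 43, 7, None, 40, None, 3, None, 26, None, None, None, None, 31, None, 35]
Compute height bottom-up (empty subtree = -1):
  height(3) = 1 + max(-1, -1) = 0
  height(7) = 1 + max(0, -1) = 1
  height(14) = 1 + max(1, -1) = 2
  height(35) = 1 + max(-1, -1) = 0
  height(31) = 1 + max(-1, 0) = 1
  height(26) = 1 + max(-1, 1) = 2
  height(40) = 1 + max(2, -1) = 3
  height(43) = 1 + max(3, -1) = 4
  height(18) = 1 + max(2, 4) = 5
  height(49) = 1 + max(5, -1) = 6
Height = 6


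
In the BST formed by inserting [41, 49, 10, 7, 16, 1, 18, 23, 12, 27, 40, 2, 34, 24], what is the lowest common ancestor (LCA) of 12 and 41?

Tree insertion order: [41, 49, 10, 7, 16, 1, 18, 23, 12, 27, 40, 2, 34, 24]
Tree (level-order array): [41, 10, 49, 7, 16, None, None, 1, None, 12, 18, None, 2, None, None, None, 23, None, None, None, 27, 24, 40, None, None, 34]
In a BST, the LCA of p=12, q=41 is the first node v on the
root-to-leaf path with p <= v <= q (go left if both < v, right if both > v).
Walk from root:
  at 41: 12 <= 41 <= 41, this is the LCA
LCA = 41


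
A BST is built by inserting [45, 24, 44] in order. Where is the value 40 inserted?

Starting tree (level order): [45, 24, None, None, 44]
Insertion path: 45 -> 24 -> 44
Result: insert 40 as left child of 44
Final tree (level order): [45, 24, None, None, 44, 40]


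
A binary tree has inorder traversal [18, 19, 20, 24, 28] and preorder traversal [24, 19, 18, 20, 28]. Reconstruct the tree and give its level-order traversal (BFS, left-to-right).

Inorder:  [18, 19, 20, 24, 28]
Preorder: [24, 19, 18, 20, 28]
Algorithm: preorder visits root first, so consume preorder in order;
for each root, split the current inorder slice at that value into
left-subtree inorder and right-subtree inorder, then recurse.
Recursive splits:
  root=24; inorder splits into left=[18, 19, 20], right=[28]
  root=19; inorder splits into left=[18], right=[20]
  root=18; inorder splits into left=[], right=[]
  root=20; inorder splits into left=[], right=[]
  root=28; inorder splits into left=[], right=[]
Reconstructed level-order: [24, 19, 28, 18, 20]


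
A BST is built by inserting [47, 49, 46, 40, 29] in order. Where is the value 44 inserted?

Starting tree (level order): [47, 46, 49, 40, None, None, None, 29]
Insertion path: 47 -> 46 -> 40
Result: insert 44 as right child of 40
Final tree (level order): [47, 46, 49, 40, None, None, None, 29, 44]


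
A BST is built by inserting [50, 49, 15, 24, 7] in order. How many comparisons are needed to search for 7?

Search path for 7: 50 -> 49 -> 15 -> 7
Found: True
Comparisons: 4


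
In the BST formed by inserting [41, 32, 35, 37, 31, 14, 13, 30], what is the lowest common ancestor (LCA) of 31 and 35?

Tree insertion order: [41, 32, 35, 37, 31, 14, 13, 30]
Tree (level-order array): [41, 32, None, 31, 35, 14, None, None, 37, 13, 30]
In a BST, the LCA of p=31, q=35 is the first node v on the
root-to-leaf path with p <= v <= q (go left if both < v, right if both > v).
Walk from root:
  at 41: both 31 and 35 < 41, go left
  at 32: 31 <= 32 <= 35, this is the LCA
LCA = 32


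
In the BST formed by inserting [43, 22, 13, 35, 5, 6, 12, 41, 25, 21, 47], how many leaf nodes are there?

Tree built from: [43, 22, 13, 35, 5, 6, 12, 41, 25, 21, 47]
Tree (level-order array): [43, 22, 47, 13, 35, None, None, 5, 21, 25, 41, None, 6, None, None, None, None, None, None, None, 12]
Rule: A leaf has 0 children.
Per-node child counts:
  node 43: 2 child(ren)
  node 22: 2 child(ren)
  node 13: 2 child(ren)
  node 5: 1 child(ren)
  node 6: 1 child(ren)
  node 12: 0 child(ren)
  node 21: 0 child(ren)
  node 35: 2 child(ren)
  node 25: 0 child(ren)
  node 41: 0 child(ren)
  node 47: 0 child(ren)
Matching nodes: [12, 21, 25, 41, 47]
Count of leaf nodes: 5


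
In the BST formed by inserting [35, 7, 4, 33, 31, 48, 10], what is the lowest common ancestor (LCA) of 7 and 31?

Tree insertion order: [35, 7, 4, 33, 31, 48, 10]
Tree (level-order array): [35, 7, 48, 4, 33, None, None, None, None, 31, None, 10]
In a BST, the LCA of p=7, q=31 is the first node v on the
root-to-leaf path with p <= v <= q (go left if both < v, right if both > v).
Walk from root:
  at 35: both 7 and 31 < 35, go left
  at 7: 7 <= 7 <= 31, this is the LCA
LCA = 7


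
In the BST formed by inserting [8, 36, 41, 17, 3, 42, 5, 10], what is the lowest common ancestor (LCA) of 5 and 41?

Tree insertion order: [8, 36, 41, 17, 3, 42, 5, 10]
Tree (level-order array): [8, 3, 36, None, 5, 17, 41, None, None, 10, None, None, 42]
In a BST, the LCA of p=5, q=41 is the first node v on the
root-to-leaf path with p <= v <= q (go left if both < v, right if both > v).
Walk from root:
  at 8: 5 <= 8 <= 41, this is the LCA
LCA = 8


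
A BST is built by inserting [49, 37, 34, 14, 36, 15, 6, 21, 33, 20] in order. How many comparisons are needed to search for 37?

Search path for 37: 49 -> 37
Found: True
Comparisons: 2


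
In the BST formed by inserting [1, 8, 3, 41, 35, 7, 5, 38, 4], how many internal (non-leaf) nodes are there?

Tree built from: [1, 8, 3, 41, 35, 7, 5, 38, 4]
Tree (level-order array): [1, None, 8, 3, 41, None, 7, 35, None, 5, None, None, 38, 4]
Rule: An internal node has at least one child.
Per-node child counts:
  node 1: 1 child(ren)
  node 8: 2 child(ren)
  node 3: 1 child(ren)
  node 7: 1 child(ren)
  node 5: 1 child(ren)
  node 4: 0 child(ren)
  node 41: 1 child(ren)
  node 35: 1 child(ren)
  node 38: 0 child(ren)
Matching nodes: [1, 8, 3, 7, 5, 41, 35]
Count of internal (non-leaf) nodes: 7


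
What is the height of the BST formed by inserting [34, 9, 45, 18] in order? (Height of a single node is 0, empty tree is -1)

Insertion order: [34, 9, 45, 18]
Tree (level-order array): [34, 9, 45, None, 18]
Compute height bottom-up (empty subtree = -1):
  height(18) = 1 + max(-1, -1) = 0
  height(9) = 1 + max(-1, 0) = 1
  height(45) = 1 + max(-1, -1) = 0
  height(34) = 1 + max(1, 0) = 2
Height = 2


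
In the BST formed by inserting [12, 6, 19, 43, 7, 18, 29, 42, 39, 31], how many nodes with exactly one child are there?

Tree built from: [12, 6, 19, 43, 7, 18, 29, 42, 39, 31]
Tree (level-order array): [12, 6, 19, None, 7, 18, 43, None, None, None, None, 29, None, None, 42, 39, None, 31]
Rule: These are nodes with exactly 1 non-null child.
Per-node child counts:
  node 12: 2 child(ren)
  node 6: 1 child(ren)
  node 7: 0 child(ren)
  node 19: 2 child(ren)
  node 18: 0 child(ren)
  node 43: 1 child(ren)
  node 29: 1 child(ren)
  node 42: 1 child(ren)
  node 39: 1 child(ren)
  node 31: 0 child(ren)
Matching nodes: [6, 43, 29, 42, 39]
Count of nodes with exactly one child: 5


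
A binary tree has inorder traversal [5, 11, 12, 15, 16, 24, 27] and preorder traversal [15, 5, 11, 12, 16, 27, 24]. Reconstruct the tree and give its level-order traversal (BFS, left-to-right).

Inorder:  [5, 11, 12, 15, 16, 24, 27]
Preorder: [15, 5, 11, 12, 16, 27, 24]
Algorithm: preorder visits root first, so consume preorder in order;
for each root, split the current inorder slice at that value into
left-subtree inorder and right-subtree inorder, then recurse.
Recursive splits:
  root=15; inorder splits into left=[5, 11, 12], right=[16, 24, 27]
  root=5; inorder splits into left=[], right=[11, 12]
  root=11; inorder splits into left=[], right=[12]
  root=12; inorder splits into left=[], right=[]
  root=16; inorder splits into left=[], right=[24, 27]
  root=27; inorder splits into left=[24], right=[]
  root=24; inorder splits into left=[], right=[]
Reconstructed level-order: [15, 5, 16, 11, 27, 12, 24]


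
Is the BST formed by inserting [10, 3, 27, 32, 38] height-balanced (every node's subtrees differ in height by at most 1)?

Tree (level-order array): [10, 3, 27, None, None, None, 32, None, 38]
Definition: a tree is height-balanced if, at every node, |h(left) - h(right)| <= 1 (empty subtree has height -1).
Bottom-up per-node check:
  node 3: h_left=-1, h_right=-1, diff=0 [OK], height=0
  node 38: h_left=-1, h_right=-1, diff=0 [OK], height=0
  node 32: h_left=-1, h_right=0, diff=1 [OK], height=1
  node 27: h_left=-1, h_right=1, diff=2 [FAIL (|-1-1|=2 > 1)], height=2
  node 10: h_left=0, h_right=2, diff=2 [FAIL (|0-2|=2 > 1)], height=3
Node 27 violates the condition: |-1 - 1| = 2 > 1.
Result: Not balanced


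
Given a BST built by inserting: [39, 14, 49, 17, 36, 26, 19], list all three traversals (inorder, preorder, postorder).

Tree insertion order: [39, 14, 49, 17, 36, 26, 19]
Tree (level-order array): [39, 14, 49, None, 17, None, None, None, 36, 26, None, 19]
Inorder (L, root, R): [14, 17, 19, 26, 36, 39, 49]
Preorder (root, L, R): [39, 14, 17, 36, 26, 19, 49]
Postorder (L, R, root): [19, 26, 36, 17, 14, 49, 39]


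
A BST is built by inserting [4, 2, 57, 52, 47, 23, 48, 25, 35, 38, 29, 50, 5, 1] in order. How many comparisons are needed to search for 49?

Search path for 49: 4 -> 57 -> 52 -> 47 -> 48 -> 50
Found: False
Comparisons: 6


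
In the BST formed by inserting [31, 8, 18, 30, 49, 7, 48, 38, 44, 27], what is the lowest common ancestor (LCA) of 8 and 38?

Tree insertion order: [31, 8, 18, 30, 49, 7, 48, 38, 44, 27]
Tree (level-order array): [31, 8, 49, 7, 18, 48, None, None, None, None, 30, 38, None, 27, None, None, 44]
In a BST, the LCA of p=8, q=38 is the first node v on the
root-to-leaf path with p <= v <= q (go left if both < v, right if both > v).
Walk from root:
  at 31: 8 <= 31 <= 38, this is the LCA
LCA = 31


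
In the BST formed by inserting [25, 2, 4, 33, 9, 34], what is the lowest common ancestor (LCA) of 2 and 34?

Tree insertion order: [25, 2, 4, 33, 9, 34]
Tree (level-order array): [25, 2, 33, None, 4, None, 34, None, 9]
In a BST, the LCA of p=2, q=34 is the first node v on the
root-to-leaf path with p <= v <= q (go left if both < v, right if both > v).
Walk from root:
  at 25: 2 <= 25 <= 34, this is the LCA
LCA = 25


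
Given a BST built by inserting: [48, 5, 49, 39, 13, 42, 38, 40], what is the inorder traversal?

Tree insertion order: [48, 5, 49, 39, 13, 42, 38, 40]
Tree (level-order array): [48, 5, 49, None, 39, None, None, 13, 42, None, 38, 40]
Inorder traversal: [5, 13, 38, 39, 40, 42, 48, 49]


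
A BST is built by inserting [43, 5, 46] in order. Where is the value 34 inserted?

Starting tree (level order): [43, 5, 46]
Insertion path: 43 -> 5
Result: insert 34 as right child of 5
Final tree (level order): [43, 5, 46, None, 34]


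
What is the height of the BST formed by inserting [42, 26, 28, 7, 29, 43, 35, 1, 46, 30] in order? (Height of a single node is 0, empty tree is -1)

Insertion order: [42, 26, 28, 7, 29, 43, 35, 1, 46, 30]
Tree (level-order array): [42, 26, 43, 7, 28, None, 46, 1, None, None, 29, None, None, None, None, None, 35, 30]
Compute height bottom-up (empty subtree = -1):
  height(1) = 1 + max(-1, -1) = 0
  height(7) = 1 + max(0, -1) = 1
  height(30) = 1 + max(-1, -1) = 0
  height(35) = 1 + max(0, -1) = 1
  height(29) = 1 + max(-1, 1) = 2
  height(28) = 1 + max(-1, 2) = 3
  height(26) = 1 + max(1, 3) = 4
  height(46) = 1 + max(-1, -1) = 0
  height(43) = 1 + max(-1, 0) = 1
  height(42) = 1 + max(4, 1) = 5
Height = 5


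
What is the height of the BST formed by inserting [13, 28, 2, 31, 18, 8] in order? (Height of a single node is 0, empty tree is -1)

Insertion order: [13, 28, 2, 31, 18, 8]
Tree (level-order array): [13, 2, 28, None, 8, 18, 31]
Compute height bottom-up (empty subtree = -1):
  height(8) = 1 + max(-1, -1) = 0
  height(2) = 1 + max(-1, 0) = 1
  height(18) = 1 + max(-1, -1) = 0
  height(31) = 1 + max(-1, -1) = 0
  height(28) = 1 + max(0, 0) = 1
  height(13) = 1 + max(1, 1) = 2
Height = 2


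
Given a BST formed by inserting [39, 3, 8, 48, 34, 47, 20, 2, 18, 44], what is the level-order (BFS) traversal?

Tree insertion order: [39, 3, 8, 48, 34, 47, 20, 2, 18, 44]
Tree (level-order array): [39, 3, 48, 2, 8, 47, None, None, None, None, 34, 44, None, 20, None, None, None, 18]
BFS from the root, enqueuing left then right child of each popped node:
  queue [39] -> pop 39, enqueue [3, 48], visited so far: [39]
  queue [3, 48] -> pop 3, enqueue [2, 8], visited so far: [39, 3]
  queue [48, 2, 8] -> pop 48, enqueue [47], visited so far: [39, 3, 48]
  queue [2, 8, 47] -> pop 2, enqueue [none], visited so far: [39, 3, 48, 2]
  queue [8, 47] -> pop 8, enqueue [34], visited so far: [39, 3, 48, 2, 8]
  queue [47, 34] -> pop 47, enqueue [44], visited so far: [39, 3, 48, 2, 8, 47]
  queue [34, 44] -> pop 34, enqueue [20], visited so far: [39, 3, 48, 2, 8, 47, 34]
  queue [44, 20] -> pop 44, enqueue [none], visited so far: [39, 3, 48, 2, 8, 47, 34, 44]
  queue [20] -> pop 20, enqueue [18], visited so far: [39, 3, 48, 2, 8, 47, 34, 44, 20]
  queue [18] -> pop 18, enqueue [none], visited so far: [39, 3, 48, 2, 8, 47, 34, 44, 20, 18]
Result: [39, 3, 48, 2, 8, 47, 34, 44, 20, 18]


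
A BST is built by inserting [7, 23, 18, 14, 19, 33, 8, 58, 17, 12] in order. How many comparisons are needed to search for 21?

Search path for 21: 7 -> 23 -> 18 -> 19
Found: False
Comparisons: 4


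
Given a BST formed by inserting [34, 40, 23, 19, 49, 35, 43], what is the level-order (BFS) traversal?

Tree insertion order: [34, 40, 23, 19, 49, 35, 43]
Tree (level-order array): [34, 23, 40, 19, None, 35, 49, None, None, None, None, 43]
BFS from the root, enqueuing left then right child of each popped node:
  queue [34] -> pop 34, enqueue [23, 40], visited so far: [34]
  queue [23, 40] -> pop 23, enqueue [19], visited so far: [34, 23]
  queue [40, 19] -> pop 40, enqueue [35, 49], visited so far: [34, 23, 40]
  queue [19, 35, 49] -> pop 19, enqueue [none], visited so far: [34, 23, 40, 19]
  queue [35, 49] -> pop 35, enqueue [none], visited so far: [34, 23, 40, 19, 35]
  queue [49] -> pop 49, enqueue [43], visited so far: [34, 23, 40, 19, 35, 49]
  queue [43] -> pop 43, enqueue [none], visited so far: [34, 23, 40, 19, 35, 49, 43]
Result: [34, 23, 40, 19, 35, 49, 43]


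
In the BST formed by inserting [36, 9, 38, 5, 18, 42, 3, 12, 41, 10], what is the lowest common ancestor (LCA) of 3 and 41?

Tree insertion order: [36, 9, 38, 5, 18, 42, 3, 12, 41, 10]
Tree (level-order array): [36, 9, 38, 5, 18, None, 42, 3, None, 12, None, 41, None, None, None, 10]
In a BST, the LCA of p=3, q=41 is the first node v on the
root-to-leaf path with p <= v <= q (go left if both < v, right if both > v).
Walk from root:
  at 36: 3 <= 36 <= 41, this is the LCA
LCA = 36


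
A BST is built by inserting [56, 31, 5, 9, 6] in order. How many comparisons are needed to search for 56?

Search path for 56: 56
Found: True
Comparisons: 1


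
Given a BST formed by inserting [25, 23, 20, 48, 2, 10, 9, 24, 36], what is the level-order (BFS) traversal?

Tree insertion order: [25, 23, 20, 48, 2, 10, 9, 24, 36]
Tree (level-order array): [25, 23, 48, 20, 24, 36, None, 2, None, None, None, None, None, None, 10, 9]
BFS from the root, enqueuing left then right child of each popped node:
  queue [25] -> pop 25, enqueue [23, 48], visited so far: [25]
  queue [23, 48] -> pop 23, enqueue [20, 24], visited so far: [25, 23]
  queue [48, 20, 24] -> pop 48, enqueue [36], visited so far: [25, 23, 48]
  queue [20, 24, 36] -> pop 20, enqueue [2], visited so far: [25, 23, 48, 20]
  queue [24, 36, 2] -> pop 24, enqueue [none], visited so far: [25, 23, 48, 20, 24]
  queue [36, 2] -> pop 36, enqueue [none], visited so far: [25, 23, 48, 20, 24, 36]
  queue [2] -> pop 2, enqueue [10], visited so far: [25, 23, 48, 20, 24, 36, 2]
  queue [10] -> pop 10, enqueue [9], visited so far: [25, 23, 48, 20, 24, 36, 2, 10]
  queue [9] -> pop 9, enqueue [none], visited so far: [25, 23, 48, 20, 24, 36, 2, 10, 9]
Result: [25, 23, 48, 20, 24, 36, 2, 10, 9]


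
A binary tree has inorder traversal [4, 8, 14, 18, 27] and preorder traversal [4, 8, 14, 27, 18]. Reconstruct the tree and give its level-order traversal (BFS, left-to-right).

Inorder:  [4, 8, 14, 18, 27]
Preorder: [4, 8, 14, 27, 18]
Algorithm: preorder visits root first, so consume preorder in order;
for each root, split the current inorder slice at that value into
left-subtree inorder and right-subtree inorder, then recurse.
Recursive splits:
  root=4; inorder splits into left=[], right=[8, 14, 18, 27]
  root=8; inorder splits into left=[], right=[14, 18, 27]
  root=14; inorder splits into left=[], right=[18, 27]
  root=27; inorder splits into left=[18], right=[]
  root=18; inorder splits into left=[], right=[]
Reconstructed level-order: [4, 8, 14, 27, 18]


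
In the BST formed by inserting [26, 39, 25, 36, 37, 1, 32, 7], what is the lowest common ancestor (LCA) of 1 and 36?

Tree insertion order: [26, 39, 25, 36, 37, 1, 32, 7]
Tree (level-order array): [26, 25, 39, 1, None, 36, None, None, 7, 32, 37]
In a BST, the LCA of p=1, q=36 is the first node v on the
root-to-leaf path with p <= v <= q (go left if both < v, right if both > v).
Walk from root:
  at 26: 1 <= 26 <= 36, this is the LCA
LCA = 26


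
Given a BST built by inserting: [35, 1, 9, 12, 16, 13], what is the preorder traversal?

Tree insertion order: [35, 1, 9, 12, 16, 13]
Tree (level-order array): [35, 1, None, None, 9, None, 12, None, 16, 13]
Preorder traversal: [35, 1, 9, 12, 16, 13]


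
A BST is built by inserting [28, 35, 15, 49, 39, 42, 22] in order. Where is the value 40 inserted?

Starting tree (level order): [28, 15, 35, None, 22, None, 49, None, None, 39, None, None, 42]
Insertion path: 28 -> 35 -> 49 -> 39 -> 42
Result: insert 40 as left child of 42
Final tree (level order): [28, 15, 35, None, 22, None, 49, None, None, 39, None, None, 42, 40]


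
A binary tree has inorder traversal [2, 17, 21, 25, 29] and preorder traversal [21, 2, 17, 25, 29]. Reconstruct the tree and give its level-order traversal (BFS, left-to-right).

Inorder:  [2, 17, 21, 25, 29]
Preorder: [21, 2, 17, 25, 29]
Algorithm: preorder visits root first, so consume preorder in order;
for each root, split the current inorder slice at that value into
left-subtree inorder and right-subtree inorder, then recurse.
Recursive splits:
  root=21; inorder splits into left=[2, 17], right=[25, 29]
  root=2; inorder splits into left=[], right=[17]
  root=17; inorder splits into left=[], right=[]
  root=25; inorder splits into left=[], right=[29]
  root=29; inorder splits into left=[], right=[]
Reconstructed level-order: [21, 2, 25, 17, 29]


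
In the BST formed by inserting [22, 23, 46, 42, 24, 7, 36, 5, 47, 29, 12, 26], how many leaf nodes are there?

Tree built from: [22, 23, 46, 42, 24, 7, 36, 5, 47, 29, 12, 26]
Tree (level-order array): [22, 7, 23, 5, 12, None, 46, None, None, None, None, 42, 47, 24, None, None, None, None, 36, 29, None, 26]
Rule: A leaf has 0 children.
Per-node child counts:
  node 22: 2 child(ren)
  node 7: 2 child(ren)
  node 5: 0 child(ren)
  node 12: 0 child(ren)
  node 23: 1 child(ren)
  node 46: 2 child(ren)
  node 42: 1 child(ren)
  node 24: 1 child(ren)
  node 36: 1 child(ren)
  node 29: 1 child(ren)
  node 26: 0 child(ren)
  node 47: 0 child(ren)
Matching nodes: [5, 12, 26, 47]
Count of leaf nodes: 4


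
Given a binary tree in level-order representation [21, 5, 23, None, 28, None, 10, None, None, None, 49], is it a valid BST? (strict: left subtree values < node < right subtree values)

Level-order array: [21, 5, 23, None, 28, None, 10, None, None, None, 49]
Validate using subtree bounds (lo, hi): at each node, require lo < value < hi,
then recurse left with hi=value and right with lo=value.
Preorder trace (stopping at first violation):
  at node 21 with bounds (-inf, +inf): OK
  at node 5 with bounds (-inf, 21): OK
  at node 28 with bounds (5, 21): VIOLATION
Node 28 violates its bound: not (5 < 28 < 21).
Result: Not a valid BST


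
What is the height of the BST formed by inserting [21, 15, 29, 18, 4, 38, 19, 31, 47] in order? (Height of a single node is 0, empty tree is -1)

Insertion order: [21, 15, 29, 18, 4, 38, 19, 31, 47]
Tree (level-order array): [21, 15, 29, 4, 18, None, 38, None, None, None, 19, 31, 47]
Compute height bottom-up (empty subtree = -1):
  height(4) = 1 + max(-1, -1) = 0
  height(19) = 1 + max(-1, -1) = 0
  height(18) = 1 + max(-1, 0) = 1
  height(15) = 1 + max(0, 1) = 2
  height(31) = 1 + max(-1, -1) = 0
  height(47) = 1 + max(-1, -1) = 0
  height(38) = 1 + max(0, 0) = 1
  height(29) = 1 + max(-1, 1) = 2
  height(21) = 1 + max(2, 2) = 3
Height = 3


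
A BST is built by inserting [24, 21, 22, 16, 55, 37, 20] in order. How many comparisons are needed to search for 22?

Search path for 22: 24 -> 21 -> 22
Found: True
Comparisons: 3


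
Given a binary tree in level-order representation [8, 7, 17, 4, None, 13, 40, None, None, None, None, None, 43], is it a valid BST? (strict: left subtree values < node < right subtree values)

Level-order array: [8, 7, 17, 4, None, 13, 40, None, None, None, None, None, 43]
Validate using subtree bounds (lo, hi): at each node, require lo < value < hi,
then recurse left with hi=value and right with lo=value.
Preorder trace (stopping at first violation):
  at node 8 with bounds (-inf, +inf): OK
  at node 7 with bounds (-inf, 8): OK
  at node 4 with bounds (-inf, 7): OK
  at node 17 with bounds (8, +inf): OK
  at node 13 with bounds (8, 17): OK
  at node 40 with bounds (17, +inf): OK
  at node 43 with bounds (40, +inf): OK
No violation found at any node.
Result: Valid BST


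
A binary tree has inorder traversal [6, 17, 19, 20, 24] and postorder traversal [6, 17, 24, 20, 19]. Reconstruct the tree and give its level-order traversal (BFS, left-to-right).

Inorder:   [6, 17, 19, 20, 24]
Postorder: [6, 17, 24, 20, 19]
Algorithm: postorder visits root last, so walk postorder right-to-left;
each value is the root of the current inorder slice — split it at that
value, recurse on the right subtree first, then the left.
Recursive splits:
  root=19; inorder splits into left=[6, 17], right=[20, 24]
  root=20; inorder splits into left=[], right=[24]
  root=24; inorder splits into left=[], right=[]
  root=17; inorder splits into left=[6], right=[]
  root=6; inorder splits into left=[], right=[]
Reconstructed level-order: [19, 17, 20, 6, 24]


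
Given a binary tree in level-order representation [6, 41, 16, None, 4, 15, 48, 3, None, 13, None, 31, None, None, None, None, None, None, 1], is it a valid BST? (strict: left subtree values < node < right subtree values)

Level-order array: [6, 41, 16, None, 4, 15, 48, 3, None, 13, None, 31, None, None, None, None, None, None, 1]
Validate using subtree bounds (lo, hi): at each node, require lo < value < hi,
then recurse left with hi=value and right with lo=value.
Preorder trace (stopping at first violation):
  at node 6 with bounds (-inf, +inf): OK
  at node 41 with bounds (-inf, 6): VIOLATION
Node 41 violates its bound: not (-inf < 41 < 6).
Result: Not a valid BST


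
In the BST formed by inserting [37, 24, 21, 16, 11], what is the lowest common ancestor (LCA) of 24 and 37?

Tree insertion order: [37, 24, 21, 16, 11]
Tree (level-order array): [37, 24, None, 21, None, 16, None, 11]
In a BST, the LCA of p=24, q=37 is the first node v on the
root-to-leaf path with p <= v <= q (go left if both < v, right if both > v).
Walk from root:
  at 37: 24 <= 37 <= 37, this is the LCA
LCA = 37


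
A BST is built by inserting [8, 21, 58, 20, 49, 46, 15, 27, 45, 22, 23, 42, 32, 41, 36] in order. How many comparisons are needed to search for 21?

Search path for 21: 8 -> 21
Found: True
Comparisons: 2


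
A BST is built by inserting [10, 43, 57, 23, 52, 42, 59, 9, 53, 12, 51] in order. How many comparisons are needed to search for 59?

Search path for 59: 10 -> 43 -> 57 -> 59
Found: True
Comparisons: 4


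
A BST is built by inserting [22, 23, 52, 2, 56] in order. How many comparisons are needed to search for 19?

Search path for 19: 22 -> 2
Found: False
Comparisons: 2


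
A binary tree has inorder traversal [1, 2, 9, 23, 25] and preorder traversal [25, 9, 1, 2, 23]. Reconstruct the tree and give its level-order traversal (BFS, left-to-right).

Inorder:  [1, 2, 9, 23, 25]
Preorder: [25, 9, 1, 2, 23]
Algorithm: preorder visits root first, so consume preorder in order;
for each root, split the current inorder slice at that value into
left-subtree inorder and right-subtree inorder, then recurse.
Recursive splits:
  root=25; inorder splits into left=[1, 2, 9, 23], right=[]
  root=9; inorder splits into left=[1, 2], right=[23]
  root=1; inorder splits into left=[], right=[2]
  root=2; inorder splits into left=[], right=[]
  root=23; inorder splits into left=[], right=[]
Reconstructed level-order: [25, 9, 1, 23, 2]


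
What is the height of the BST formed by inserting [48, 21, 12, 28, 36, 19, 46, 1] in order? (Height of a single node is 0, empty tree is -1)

Insertion order: [48, 21, 12, 28, 36, 19, 46, 1]
Tree (level-order array): [48, 21, None, 12, 28, 1, 19, None, 36, None, None, None, None, None, 46]
Compute height bottom-up (empty subtree = -1):
  height(1) = 1 + max(-1, -1) = 0
  height(19) = 1 + max(-1, -1) = 0
  height(12) = 1 + max(0, 0) = 1
  height(46) = 1 + max(-1, -1) = 0
  height(36) = 1 + max(-1, 0) = 1
  height(28) = 1 + max(-1, 1) = 2
  height(21) = 1 + max(1, 2) = 3
  height(48) = 1 + max(3, -1) = 4
Height = 4


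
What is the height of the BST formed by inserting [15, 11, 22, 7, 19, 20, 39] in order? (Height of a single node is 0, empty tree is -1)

Insertion order: [15, 11, 22, 7, 19, 20, 39]
Tree (level-order array): [15, 11, 22, 7, None, 19, 39, None, None, None, 20]
Compute height bottom-up (empty subtree = -1):
  height(7) = 1 + max(-1, -1) = 0
  height(11) = 1 + max(0, -1) = 1
  height(20) = 1 + max(-1, -1) = 0
  height(19) = 1 + max(-1, 0) = 1
  height(39) = 1 + max(-1, -1) = 0
  height(22) = 1 + max(1, 0) = 2
  height(15) = 1 + max(1, 2) = 3
Height = 3


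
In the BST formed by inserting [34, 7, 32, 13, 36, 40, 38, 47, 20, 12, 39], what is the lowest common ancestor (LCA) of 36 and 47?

Tree insertion order: [34, 7, 32, 13, 36, 40, 38, 47, 20, 12, 39]
Tree (level-order array): [34, 7, 36, None, 32, None, 40, 13, None, 38, 47, 12, 20, None, 39]
In a BST, the LCA of p=36, q=47 is the first node v on the
root-to-leaf path with p <= v <= q (go left if both < v, right if both > v).
Walk from root:
  at 34: both 36 and 47 > 34, go right
  at 36: 36 <= 36 <= 47, this is the LCA
LCA = 36


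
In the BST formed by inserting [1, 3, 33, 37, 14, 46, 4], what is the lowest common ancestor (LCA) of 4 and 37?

Tree insertion order: [1, 3, 33, 37, 14, 46, 4]
Tree (level-order array): [1, None, 3, None, 33, 14, 37, 4, None, None, 46]
In a BST, the LCA of p=4, q=37 is the first node v on the
root-to-leaf path with p <= v <= q (go left if both < v, right if both > v).
Walk from root:
  at 1: both 4 and 37 > 1, go right
  at 3: both 4 and 37 > 3, go right
  at 33: 4 <= 33 <= 37, this is the LCA
LCA = 33


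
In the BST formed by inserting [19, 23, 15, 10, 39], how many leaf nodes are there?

Tree built from: [19, 23, 15, 10, 39]
Tree (level-order array): [19, 15, 23, 10, None, None, 39]
Rule: A leaf has 0 children.
Per-node child counts:
  node 19: 2 child(ren)
  node 15: 1 child(ren)
  node 10: 0 child(ren)
  node 23: 1 child(ren)
  node 39: 0 child(ren)
Matching nodes: [10, 39]
Count of leaf nodes: 2


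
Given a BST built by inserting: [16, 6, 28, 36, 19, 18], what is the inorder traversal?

Tree insertion order: [16, 6, 28, 36, 19, 18]
Tree (level-order array): [16, 6, 28, None, None, 19, 36, 18]
Inorder traversal: [6, 16, 18, 19, 28, 36]


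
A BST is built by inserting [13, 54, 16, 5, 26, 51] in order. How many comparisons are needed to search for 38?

Search path for 38: 13 -> 54 -> 16 -> 26 -> 51
Found: False
Comparisons: 5


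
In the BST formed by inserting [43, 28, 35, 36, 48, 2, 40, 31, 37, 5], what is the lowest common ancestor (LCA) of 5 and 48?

Tree insertion order: [43, 28, 35, 36, 48, 2, 40, 31, 37, 5]
Tree (level-order array): [43, 28, 48, 2, 35, None, None, None, 5, 31, 36, None, None, None, None, None, 40, 37]
In a BST, the LCA of p=5, q=48 is the first node v on the
root-to-leaf path with p <= v <= q (go left if both < v, right if both > v).
Walk from root:
  at 43: 5 <= 43 <= 48, this is the LCA
LCA = 43


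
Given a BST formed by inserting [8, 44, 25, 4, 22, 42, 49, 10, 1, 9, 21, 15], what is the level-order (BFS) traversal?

Tree insertion order: [8, 44, 25, 4, 22, 42, 49, 10, 1, 9, 21, 15]
Tree (level-order array): [8, 4, 44, 1, None, 25, 49, None, None, 22, 42, None, None, 10, None, None, None, 9, 21, None, None, 15]
BFS from the root, enqueuing left then right child of each popped node:
  queue [8] -> pop 8, enqueue [4, 44], visited so far: [8]
  queue [4, 44] -> pop 4, enqueue [1], visited so far: [8, 4]
  queue [44, 1] -> pop 44, enqueue [25, 49], visited so far: [8, 4, 44]
  queue [1, 25, 49] -> pop 1, enqueue [none], visited so far: [8, 4, 44, 1]
  queue [25, 49] -> pop 25, enqueue [22, 42], visited so far: [8, 4, 44, 1, 25]
  queue [49, 22, 42] -> pop 49, enqueue [none], visited so far: [8, 4, 44, 1, 25, 49]
  queue [22, 42] -> pop 22, enqueue [10], visited so far: [8, 4, 44, 1, 25, 49, 22]
  queue [42, 10] -> pop 42, enqueue [none], visited so far: [8, 4, 44, 1, 25, 49, 22, 42]
  queue [10] -> pop 10, enqueue [9, 21], visited so far: [8, 4, 44, 1, 25, 49, 22, 42, 10]
  queue [9, 21] -> pop 9, enqueue [none], visited so far: [8, 4, 44, 1, 25, 49, 22, 42, 10, 9]
  queue [21] -> pop 21, enqueue [15], visited so far: [8, 4, 44, 1, 25, 49, 22, 42, 10, 9, 21]
  queue [15] -> pop 15, enqueue [none], visited so far: [8, 4, 44, 1, 25, 49, 22, 42, 10, 9, 21, 15]
Result: [8, 4, 44, 1, 25, 49, 22, 42, 10, 9, 21, 15]


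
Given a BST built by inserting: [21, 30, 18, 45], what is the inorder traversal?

Tree insertion order: [21, 30, 18, 45]
Tree (level-order array): [21, 18, 30, None, None, None, 45]
Inorder traversal: [18, 21, 30, 45]


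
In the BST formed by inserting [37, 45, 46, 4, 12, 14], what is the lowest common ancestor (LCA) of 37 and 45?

Tree insertion order: [37, 45, 46, 4, 12, 14]
Tree (level-order array): [37, 4, 45, None, 12, None, 46, None, 14]
In a BST, the LCA of p=37, q=45 is the first node v on the
root-to-leaf path with p <= v <= q (go left if both < v, right if both > v).
Walk from root:
  at 37: 37 <= 37 <= 45, this is the LCA
LCA = 37


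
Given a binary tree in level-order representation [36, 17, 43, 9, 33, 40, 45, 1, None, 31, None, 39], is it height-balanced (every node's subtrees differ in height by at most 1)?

Tree (level-order array): [36, 17, 43, 9, 33, 40, 45, 1, None, 31, None, 39]
Definition: a tree is height-balanced if, at every node, |h(left) - h(right)| <= 1 (empty subtree has height -1).
Bottom-up per-node check:
  node 1: h_left=-1, h_right=-1, diff=0 [OK], height=0
  node 9: h_left=0, h_right=-1, diff=1 [OK], height=1
  node 31: h_left=-1, h_right=-1, diff=0 [OK], height=0
  node 33: h_left=0, h_right=-1, diff=1 [OK], height=1
  node 17: h_left=1, h_right=1, diff=0 [OK], height=2
  node 39: h_left=-1, h_right=-1, diff=0 [OK], height=0
  node 40: h_left=0, h_right=-1, diff=1 [OK], height=1
  node 45: h_left=-1, h_right=-1, diff=0 [OK], height=0
  node 43: h_left=1, h_right=0, diff=1 [OK], height=2
  node 36: h_left=2, h_right=2, diff=0 [OK], height=3
All nodes satisfy the balance condition.
Result: Balanced


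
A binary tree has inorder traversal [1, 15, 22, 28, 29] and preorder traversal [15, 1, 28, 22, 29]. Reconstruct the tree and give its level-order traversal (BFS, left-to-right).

Inorder:  [1, 15, 22, 28, 29]
Preorder: [15, 1, 28, 22, 29]
Algorithm: preorder visits root first, so consume preorder in order;
for each root, split the current inorder slice at that value into
left-subtree inorder and right-subtree inorder, then recurse.
Recursive splits:
  root=15; inorder splits into left=[1], right=[22, 28, 29]
  root=1; inorder splits into left=[], right=[]
  root=28; inorder splits into left=[22], right=[29]
  root=22; inorder splits into left=[], right=[]
  root=29; inorder splits into left=[], right=[]
Reconstructed level-order: [15, 1, 28, 22, 29]


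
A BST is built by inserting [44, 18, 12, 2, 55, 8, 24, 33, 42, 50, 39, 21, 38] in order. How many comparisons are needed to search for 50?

Search path for 50: 44 -> 55 -> 50
Found: True
Comparisons: 3


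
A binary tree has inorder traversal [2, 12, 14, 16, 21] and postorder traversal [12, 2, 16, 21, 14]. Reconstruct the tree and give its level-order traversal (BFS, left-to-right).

Inorder:   [2, 12, 14, 16, 21]
Postorder: [12, 2, 16, 21, 14]
Algorithm: postorder visits root last, so walk postorder right-to-left;
each value is the root of the current inorder slice — split it at that
value, recurse on the right subtree first, then the left.
Recursive splits:
  root=14; inorder splits into left=[2, 12], right=[16, 21]
  root=21; inorder splits into left=[16], right=[]
  root=16; inorder splits into left=[], right=[]
  root=2; inorder splits into left=[], right=[12]
  root=12; inorder splits into left=[], right=[]
Reconstructed level-order: [14, 2, 21, 12, 16]


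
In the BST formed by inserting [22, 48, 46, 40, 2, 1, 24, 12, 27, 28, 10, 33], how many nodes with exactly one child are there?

Tree built from: [22, 48, 46, 40, 2, 1, 24, 12, 27, 28, 10, 33]
Tree (level-order array): [22, 2, 48, 1, 12, 46, None, None, None, 10, None, 40, None, None, None, 24, None, None, 27, None, 28, None, 33]
Rule: These are nodes with exactly 1 non-null child.
Per-node child counts:
  node 22: 2 child(ren)
  node 2: 2 child(ren)
  node 1: 0 child(ren)
  node 12: 1 child(ren)
  node 10: 0 child(ren)
  node 48: 1 child(ren)
  node 46: 1 child(ren)
  node 40: 1 child(ren)
  node 24: 1 child(ren)
  node 27: 1 child(ren)
  node 28: 1 child(ren)
  node 33: 0 child(ren)
Matching nodes: [12, 48, 46, 40, 24, 27, 28]
Count of nodes with exactly one child: 7


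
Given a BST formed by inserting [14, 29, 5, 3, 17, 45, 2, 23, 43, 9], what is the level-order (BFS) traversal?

Tree insertion order: [14, 29, 5, 3, 17, 45, 2, 23, 43, 9]
Tree (level-order array): [14, 5, 29, 3, 9, 17, 45, 2, None, None, None, None, 23, 43]
BFS from the root, enqueuing left then right child of each popped node:
  queue [14] -> pop 14, enqueue [5, 29], visited so far: [14]
  queue [5, 29] -> pop 5, enqueue [3, 9], visited so far: [14, 5]
  queue [29, 3, 9] -> pop 29, enqueue [17, 45], visited so far: [14, 5, 29]
  queue [3, 9, 17, 45] -> pop 3, enqueue [2], visited so far: [14, 5, 29, 3]
  queue [9, 17, 45, 2] -> pop 9, enqueue [none], visited so far: [14, 5, 29, 3, 9]
  queue [17, 45, 2] -> pop 17, enqueue [23], visited so far: [14, 5, 29, 3, 9, 17]
  queue [45, 2, 23] -> pop 45, enqueue [43], visited so far: [14, 5, 29, 3, 9, 17, 45]
  queue [2, 23, 43] -> pop 2, enqueue [none], visited so far: [14, 5, 29, 3, 9, 17, 45, 2]
  queue [23, 43] -> pop 23, enqueue [none], visited so far: [14, 5, 29, 3, 9, 17, 45, 2, 23]
  queue [43] -> pop 43, enqueue [none], visited so far: [14, 5, 29, 3, 9, 17, 45, 2, 23, 43]
Result: [14, 5, 29, 3, 9, 17, 45, 2, 23, 43]


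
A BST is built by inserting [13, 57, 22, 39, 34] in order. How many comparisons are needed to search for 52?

Search path for 52: 13 -> 57 -> 22 -> 39
Found: False
Comparisons: 4
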